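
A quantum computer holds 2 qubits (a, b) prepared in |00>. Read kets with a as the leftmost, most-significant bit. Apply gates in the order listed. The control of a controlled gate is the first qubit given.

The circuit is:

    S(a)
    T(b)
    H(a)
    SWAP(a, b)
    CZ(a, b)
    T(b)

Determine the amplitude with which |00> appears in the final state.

The final state's coefficient on |00> equals sqrt(2)/2.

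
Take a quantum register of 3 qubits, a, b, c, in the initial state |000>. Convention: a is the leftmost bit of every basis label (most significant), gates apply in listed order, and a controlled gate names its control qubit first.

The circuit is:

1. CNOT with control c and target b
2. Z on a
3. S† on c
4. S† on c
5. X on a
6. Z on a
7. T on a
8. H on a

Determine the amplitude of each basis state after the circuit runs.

After the circuit, the state carries amplitude -sqrt(2)*exp(I*pi/4)/2 on |000>, sqrt(2)*exp(I*pi/4)/2 on |100>, and 0 on every other basis state.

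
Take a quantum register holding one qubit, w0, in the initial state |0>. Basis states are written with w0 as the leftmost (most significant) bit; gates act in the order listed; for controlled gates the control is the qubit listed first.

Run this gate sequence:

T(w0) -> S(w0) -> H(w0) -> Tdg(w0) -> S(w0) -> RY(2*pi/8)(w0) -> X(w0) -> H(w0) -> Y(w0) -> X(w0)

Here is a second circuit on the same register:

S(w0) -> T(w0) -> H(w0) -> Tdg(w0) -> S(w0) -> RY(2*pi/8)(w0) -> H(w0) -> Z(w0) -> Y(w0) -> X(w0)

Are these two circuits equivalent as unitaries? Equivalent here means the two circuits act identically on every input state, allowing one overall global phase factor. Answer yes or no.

Yes — the two circuits implement the same unitary up to a global phase.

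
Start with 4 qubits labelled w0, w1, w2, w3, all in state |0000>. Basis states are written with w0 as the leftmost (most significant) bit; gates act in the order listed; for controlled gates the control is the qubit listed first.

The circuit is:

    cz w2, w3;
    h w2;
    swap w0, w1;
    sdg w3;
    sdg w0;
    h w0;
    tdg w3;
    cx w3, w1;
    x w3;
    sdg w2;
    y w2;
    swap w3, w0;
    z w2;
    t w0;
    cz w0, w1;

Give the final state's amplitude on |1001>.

|1001> carries amplitude -exp(I*pi/4)/2 in the final state.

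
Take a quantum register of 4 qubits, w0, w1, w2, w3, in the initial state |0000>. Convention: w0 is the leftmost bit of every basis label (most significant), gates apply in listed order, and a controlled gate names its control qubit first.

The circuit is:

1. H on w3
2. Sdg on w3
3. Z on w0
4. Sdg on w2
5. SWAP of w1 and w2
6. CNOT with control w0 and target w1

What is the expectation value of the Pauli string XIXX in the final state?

The expectation value of XIXX is 0.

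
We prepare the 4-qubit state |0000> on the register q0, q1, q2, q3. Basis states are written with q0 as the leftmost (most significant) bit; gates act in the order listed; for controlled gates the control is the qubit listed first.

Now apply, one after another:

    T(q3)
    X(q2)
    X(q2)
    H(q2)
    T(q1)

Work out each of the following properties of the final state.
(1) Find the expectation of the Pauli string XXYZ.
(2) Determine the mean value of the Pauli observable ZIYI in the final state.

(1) The observable XXYZ averages to 0. Key observation: gates 2-3 undo each other exactly, leaving only the rest of the circuit to track.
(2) The observable ZIYI averages to 0.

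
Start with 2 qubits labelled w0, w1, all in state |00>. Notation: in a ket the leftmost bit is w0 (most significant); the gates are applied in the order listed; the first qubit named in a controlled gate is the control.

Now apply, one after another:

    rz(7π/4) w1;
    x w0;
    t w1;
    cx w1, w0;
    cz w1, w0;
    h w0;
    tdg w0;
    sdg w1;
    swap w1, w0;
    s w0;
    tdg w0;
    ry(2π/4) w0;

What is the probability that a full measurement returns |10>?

A full measurement returns |10> with probability 1/4.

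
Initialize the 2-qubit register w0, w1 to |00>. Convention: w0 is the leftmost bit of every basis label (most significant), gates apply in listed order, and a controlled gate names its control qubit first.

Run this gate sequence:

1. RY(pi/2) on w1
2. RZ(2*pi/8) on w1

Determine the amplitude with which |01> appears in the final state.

The amplitude on |01> is sqrt(2)*exp(I*pi/8)/2.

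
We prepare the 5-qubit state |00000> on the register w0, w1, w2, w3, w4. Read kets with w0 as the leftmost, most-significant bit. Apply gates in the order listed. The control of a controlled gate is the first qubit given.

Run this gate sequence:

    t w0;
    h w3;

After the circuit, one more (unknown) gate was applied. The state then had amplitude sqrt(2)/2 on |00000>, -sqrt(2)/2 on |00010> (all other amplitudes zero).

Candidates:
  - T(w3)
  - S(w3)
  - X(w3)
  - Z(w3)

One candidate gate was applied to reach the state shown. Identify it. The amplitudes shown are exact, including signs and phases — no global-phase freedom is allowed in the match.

The applied gate was Z(w3).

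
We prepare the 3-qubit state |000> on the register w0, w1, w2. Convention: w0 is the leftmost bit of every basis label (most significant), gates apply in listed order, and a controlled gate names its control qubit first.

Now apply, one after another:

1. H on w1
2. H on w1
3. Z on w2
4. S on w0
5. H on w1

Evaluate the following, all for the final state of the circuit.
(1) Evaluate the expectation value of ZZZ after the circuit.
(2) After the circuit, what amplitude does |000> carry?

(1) The expectation value of ZZZ is 0.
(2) The amplitude on |000> is sqrt(2)/2.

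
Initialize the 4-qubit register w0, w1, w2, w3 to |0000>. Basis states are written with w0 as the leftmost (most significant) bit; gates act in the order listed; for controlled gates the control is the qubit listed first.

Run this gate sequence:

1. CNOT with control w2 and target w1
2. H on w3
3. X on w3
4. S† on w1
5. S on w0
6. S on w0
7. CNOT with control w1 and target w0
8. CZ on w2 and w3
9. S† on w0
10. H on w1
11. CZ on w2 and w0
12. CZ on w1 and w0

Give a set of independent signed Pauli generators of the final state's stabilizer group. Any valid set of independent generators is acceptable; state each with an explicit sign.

The stabilizer group can be generated by +IXII, +IIIX, +ZIII, +IIZI, among other valid generating sets.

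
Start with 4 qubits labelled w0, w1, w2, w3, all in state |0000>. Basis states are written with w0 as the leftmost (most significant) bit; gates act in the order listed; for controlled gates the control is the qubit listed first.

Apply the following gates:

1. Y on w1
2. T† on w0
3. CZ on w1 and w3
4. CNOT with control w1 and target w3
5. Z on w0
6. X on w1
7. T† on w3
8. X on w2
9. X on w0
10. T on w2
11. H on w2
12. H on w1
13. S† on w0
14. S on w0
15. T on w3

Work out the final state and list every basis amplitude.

The final amplitudes are exp(3*I*pi/4)/2 on |1001>, -exp(3*I*pi/4)/2 on |1011>, exp(3*I*pi/4)/2 on |1101>, -exp(3*I*pi/4)/2 on |1111>, and 0 on every other basis state.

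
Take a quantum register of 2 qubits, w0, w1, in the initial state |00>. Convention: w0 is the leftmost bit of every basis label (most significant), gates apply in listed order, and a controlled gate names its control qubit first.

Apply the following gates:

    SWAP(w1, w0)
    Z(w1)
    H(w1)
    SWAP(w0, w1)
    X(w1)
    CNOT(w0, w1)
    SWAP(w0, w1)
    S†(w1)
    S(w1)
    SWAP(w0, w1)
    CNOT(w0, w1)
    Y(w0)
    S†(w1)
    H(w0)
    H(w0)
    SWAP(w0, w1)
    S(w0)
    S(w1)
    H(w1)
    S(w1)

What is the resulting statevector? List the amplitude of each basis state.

The final amplitudes are 0 on |00>, 0 on |01>, -1/2 - I/2 on |10>, 1/2 + I/2 on |11>.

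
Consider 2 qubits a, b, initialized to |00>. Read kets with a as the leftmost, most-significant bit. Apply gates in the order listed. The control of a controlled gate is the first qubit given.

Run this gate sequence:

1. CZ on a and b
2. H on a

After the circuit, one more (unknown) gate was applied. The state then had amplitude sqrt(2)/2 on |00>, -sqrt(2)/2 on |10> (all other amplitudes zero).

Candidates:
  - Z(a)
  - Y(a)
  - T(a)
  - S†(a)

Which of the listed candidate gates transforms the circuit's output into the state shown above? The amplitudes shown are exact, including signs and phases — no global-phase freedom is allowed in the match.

It was Z(a) that produced the state shown.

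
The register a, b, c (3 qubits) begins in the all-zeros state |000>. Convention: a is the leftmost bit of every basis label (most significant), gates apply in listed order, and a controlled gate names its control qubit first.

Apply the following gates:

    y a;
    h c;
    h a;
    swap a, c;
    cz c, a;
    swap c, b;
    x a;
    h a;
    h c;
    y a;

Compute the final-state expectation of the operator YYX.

The expectation value of YYX is -1.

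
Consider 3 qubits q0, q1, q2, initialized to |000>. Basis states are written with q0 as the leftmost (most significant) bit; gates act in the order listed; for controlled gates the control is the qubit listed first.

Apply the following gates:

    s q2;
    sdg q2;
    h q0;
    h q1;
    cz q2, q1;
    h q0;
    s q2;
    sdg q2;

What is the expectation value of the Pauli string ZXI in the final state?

In the final state, ZXI has expectation 1.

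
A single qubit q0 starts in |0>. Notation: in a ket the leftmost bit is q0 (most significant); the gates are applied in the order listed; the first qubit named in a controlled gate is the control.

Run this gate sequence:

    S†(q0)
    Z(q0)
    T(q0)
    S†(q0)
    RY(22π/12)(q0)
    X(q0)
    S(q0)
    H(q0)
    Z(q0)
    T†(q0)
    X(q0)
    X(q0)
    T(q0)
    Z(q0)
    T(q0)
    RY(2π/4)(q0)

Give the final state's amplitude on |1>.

|1> carries amplitude sqrt(6)*(1 - I)/8 - sqrt(2)*(1 + I)/8 - sqrt(2)*exp(I*pi/4)/8 + sqrt(2)*exp(3*I*pi/4)/8 + sqrt(6)*exp(3*I*pi/4)/8 + sqrt(6)*exp(I*pi/4)/8 in the final state. Key observation: steps 9-14 multiply out to the identity, so the circuit reduces to the remaining gates.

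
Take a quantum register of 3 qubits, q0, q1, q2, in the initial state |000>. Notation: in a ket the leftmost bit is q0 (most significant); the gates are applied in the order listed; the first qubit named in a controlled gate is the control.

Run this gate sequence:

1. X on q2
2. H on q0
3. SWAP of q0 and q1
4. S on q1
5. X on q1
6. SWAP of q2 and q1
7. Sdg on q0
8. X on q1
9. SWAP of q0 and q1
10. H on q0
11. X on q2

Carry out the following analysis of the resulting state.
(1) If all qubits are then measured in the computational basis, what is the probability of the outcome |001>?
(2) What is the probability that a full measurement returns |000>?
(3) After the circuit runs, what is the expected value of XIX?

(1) A full measurement returns |001> with probability 1/4.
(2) A full measurement returns |000> with probability 1/4.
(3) The observable XIX averages to 0.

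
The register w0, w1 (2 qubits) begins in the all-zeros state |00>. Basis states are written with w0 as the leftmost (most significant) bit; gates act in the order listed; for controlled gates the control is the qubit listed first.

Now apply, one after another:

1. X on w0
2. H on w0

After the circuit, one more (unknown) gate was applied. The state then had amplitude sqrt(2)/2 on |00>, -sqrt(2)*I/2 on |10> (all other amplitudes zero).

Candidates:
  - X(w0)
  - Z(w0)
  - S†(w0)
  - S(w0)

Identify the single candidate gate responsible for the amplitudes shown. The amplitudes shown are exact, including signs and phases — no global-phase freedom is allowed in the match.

The unique candidate consistent with the amplitudes is S(w0).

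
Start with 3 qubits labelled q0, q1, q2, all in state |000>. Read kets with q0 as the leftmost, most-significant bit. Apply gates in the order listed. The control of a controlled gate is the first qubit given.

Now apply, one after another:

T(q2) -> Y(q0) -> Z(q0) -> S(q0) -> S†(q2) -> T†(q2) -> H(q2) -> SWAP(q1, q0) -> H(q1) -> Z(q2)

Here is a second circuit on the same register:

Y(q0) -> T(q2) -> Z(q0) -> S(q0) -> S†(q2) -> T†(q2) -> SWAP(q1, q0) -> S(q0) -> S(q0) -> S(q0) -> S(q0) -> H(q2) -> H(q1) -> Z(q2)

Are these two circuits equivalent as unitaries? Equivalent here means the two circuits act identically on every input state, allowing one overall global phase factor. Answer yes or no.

Yes — the two circuits implement the same unitary up to a global phase.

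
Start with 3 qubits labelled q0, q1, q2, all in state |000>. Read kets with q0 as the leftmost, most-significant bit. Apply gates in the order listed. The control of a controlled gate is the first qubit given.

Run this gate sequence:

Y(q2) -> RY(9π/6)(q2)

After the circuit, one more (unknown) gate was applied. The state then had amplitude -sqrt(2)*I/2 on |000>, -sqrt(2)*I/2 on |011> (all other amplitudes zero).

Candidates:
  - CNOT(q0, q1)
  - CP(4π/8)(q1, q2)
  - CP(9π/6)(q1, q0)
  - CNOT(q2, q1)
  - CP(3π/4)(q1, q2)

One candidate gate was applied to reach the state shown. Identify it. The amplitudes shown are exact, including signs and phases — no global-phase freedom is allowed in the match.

The applied gate was CNOT(q2, q1).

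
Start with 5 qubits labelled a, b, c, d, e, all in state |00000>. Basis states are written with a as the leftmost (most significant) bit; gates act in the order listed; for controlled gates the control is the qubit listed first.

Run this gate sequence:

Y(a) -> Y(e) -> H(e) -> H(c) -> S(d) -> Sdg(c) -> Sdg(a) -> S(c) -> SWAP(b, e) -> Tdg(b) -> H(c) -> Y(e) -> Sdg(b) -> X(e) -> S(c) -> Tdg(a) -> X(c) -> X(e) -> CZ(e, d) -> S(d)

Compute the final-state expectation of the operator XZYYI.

The observable XZYYI averages to 0.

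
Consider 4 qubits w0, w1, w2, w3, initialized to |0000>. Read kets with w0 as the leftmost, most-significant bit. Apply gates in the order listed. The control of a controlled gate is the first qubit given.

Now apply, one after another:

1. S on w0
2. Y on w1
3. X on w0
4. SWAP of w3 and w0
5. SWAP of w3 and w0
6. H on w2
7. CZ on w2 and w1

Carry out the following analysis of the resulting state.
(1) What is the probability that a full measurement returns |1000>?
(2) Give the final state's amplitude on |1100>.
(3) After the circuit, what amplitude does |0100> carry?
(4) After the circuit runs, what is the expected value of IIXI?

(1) A full measurement returns |1000> with probability 0. Key observation: steps 4-5 multiply out to the identity, so the circuit reduces to the remaining gates.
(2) The final state's coefficient on |1100> equals sqrt(2)*I/2.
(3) |0100> carries amplitude 0 in the final state.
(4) In the final state, IIXI has expectation -1.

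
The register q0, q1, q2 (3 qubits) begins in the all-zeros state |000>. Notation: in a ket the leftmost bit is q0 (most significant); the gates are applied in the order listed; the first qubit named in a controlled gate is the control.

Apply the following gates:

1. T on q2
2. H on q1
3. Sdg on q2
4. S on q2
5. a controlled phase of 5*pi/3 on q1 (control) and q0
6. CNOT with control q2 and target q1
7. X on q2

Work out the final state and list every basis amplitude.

After the circuit, the state carries amplitude sqrt(2)/2 on |001>, sqrt(2)/2 on |011>, and 0 on every other basis state.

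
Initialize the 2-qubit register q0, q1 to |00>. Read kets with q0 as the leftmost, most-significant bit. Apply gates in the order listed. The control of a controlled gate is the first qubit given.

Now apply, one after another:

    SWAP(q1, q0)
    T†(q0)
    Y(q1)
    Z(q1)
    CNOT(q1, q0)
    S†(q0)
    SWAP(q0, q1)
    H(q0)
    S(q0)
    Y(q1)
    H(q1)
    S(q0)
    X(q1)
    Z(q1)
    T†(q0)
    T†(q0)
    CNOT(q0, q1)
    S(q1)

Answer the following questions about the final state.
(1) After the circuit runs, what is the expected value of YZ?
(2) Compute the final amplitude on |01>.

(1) The observable YZ averages to 0.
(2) The final state's coefficient on |01> equals 1/2.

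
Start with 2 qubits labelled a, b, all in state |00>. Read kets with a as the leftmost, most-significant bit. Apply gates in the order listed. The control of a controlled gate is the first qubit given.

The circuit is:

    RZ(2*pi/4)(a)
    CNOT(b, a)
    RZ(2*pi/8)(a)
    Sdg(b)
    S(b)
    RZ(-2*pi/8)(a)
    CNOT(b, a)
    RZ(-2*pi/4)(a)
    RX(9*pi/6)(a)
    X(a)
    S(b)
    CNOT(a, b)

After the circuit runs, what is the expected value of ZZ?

The observable ZZ averages to 1. Key observation: steps 1-8 multiply out to the identity, so the circuit reduces to the remaining gates.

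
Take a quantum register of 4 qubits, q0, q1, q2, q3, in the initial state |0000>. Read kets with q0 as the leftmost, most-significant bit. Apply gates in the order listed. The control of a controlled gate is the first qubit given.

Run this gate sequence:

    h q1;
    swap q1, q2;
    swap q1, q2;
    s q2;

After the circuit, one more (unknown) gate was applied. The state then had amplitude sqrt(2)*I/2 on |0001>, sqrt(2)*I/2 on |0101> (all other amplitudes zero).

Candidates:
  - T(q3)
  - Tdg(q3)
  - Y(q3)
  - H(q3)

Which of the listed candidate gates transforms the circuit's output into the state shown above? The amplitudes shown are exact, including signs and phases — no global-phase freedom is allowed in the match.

The applied gate was Y(q3). Key observation: gates 2-3 undo each other exactly, leaving only the rest of the circuit to track.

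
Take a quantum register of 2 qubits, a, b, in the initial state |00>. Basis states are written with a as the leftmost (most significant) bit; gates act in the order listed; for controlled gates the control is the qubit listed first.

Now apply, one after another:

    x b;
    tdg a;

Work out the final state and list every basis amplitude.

The final amplitudes are 1 on |01>, and 0 on every other basis state.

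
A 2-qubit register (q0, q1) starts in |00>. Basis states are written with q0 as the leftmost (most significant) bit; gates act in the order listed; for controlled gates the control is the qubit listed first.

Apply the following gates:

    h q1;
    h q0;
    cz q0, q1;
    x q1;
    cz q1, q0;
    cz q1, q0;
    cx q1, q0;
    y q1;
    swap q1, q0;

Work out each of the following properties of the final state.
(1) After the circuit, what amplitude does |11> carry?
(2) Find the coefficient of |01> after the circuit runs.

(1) The final state's coefficient on |11> equals -I/2.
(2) The amplitude on |01> is -I/2.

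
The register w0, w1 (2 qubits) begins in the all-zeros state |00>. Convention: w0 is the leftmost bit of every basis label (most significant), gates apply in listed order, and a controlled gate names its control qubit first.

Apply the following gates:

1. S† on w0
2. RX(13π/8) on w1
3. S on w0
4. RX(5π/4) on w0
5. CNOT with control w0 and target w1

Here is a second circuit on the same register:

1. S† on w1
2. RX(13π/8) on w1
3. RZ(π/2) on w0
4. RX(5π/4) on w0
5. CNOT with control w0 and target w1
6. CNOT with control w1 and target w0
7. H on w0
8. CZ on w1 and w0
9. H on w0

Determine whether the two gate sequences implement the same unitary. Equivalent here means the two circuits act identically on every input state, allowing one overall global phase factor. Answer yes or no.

No: there is an input state on which the two circuits produce genuinely different outputs (not merely differing by a phase).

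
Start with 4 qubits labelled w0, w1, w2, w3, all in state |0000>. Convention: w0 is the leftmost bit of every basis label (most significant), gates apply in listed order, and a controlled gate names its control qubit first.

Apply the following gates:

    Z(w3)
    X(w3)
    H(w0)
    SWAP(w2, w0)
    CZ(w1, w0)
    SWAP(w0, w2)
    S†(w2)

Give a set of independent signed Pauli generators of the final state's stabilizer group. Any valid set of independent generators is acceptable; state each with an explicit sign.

The final state is stabilized by the group generated by +XIII, +IZII, +IIZI, -IIIZ; other independent generating sets are equally valid.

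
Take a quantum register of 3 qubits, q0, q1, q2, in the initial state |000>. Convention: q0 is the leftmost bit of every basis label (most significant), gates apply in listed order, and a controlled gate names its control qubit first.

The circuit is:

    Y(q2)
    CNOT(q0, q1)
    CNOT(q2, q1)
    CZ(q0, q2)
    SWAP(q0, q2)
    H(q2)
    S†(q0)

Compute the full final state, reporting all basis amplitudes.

The final amplitudes are sqrt(2)/2 on |110>, sqrt(2)/2 on |111>, and 0 on every other basis state.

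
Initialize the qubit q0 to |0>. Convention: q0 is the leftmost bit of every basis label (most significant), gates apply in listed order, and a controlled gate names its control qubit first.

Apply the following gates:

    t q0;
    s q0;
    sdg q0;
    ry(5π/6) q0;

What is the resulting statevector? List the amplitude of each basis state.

After the circuit, the state carries amplitude -sqrt(2)/4 + sqrt(6)/4 on |0>, sqrt(2)/4 + sqrt(6)/4 on |1>. Key observation: the block from step 2 through step 3 cancels to the identity and can be dropped.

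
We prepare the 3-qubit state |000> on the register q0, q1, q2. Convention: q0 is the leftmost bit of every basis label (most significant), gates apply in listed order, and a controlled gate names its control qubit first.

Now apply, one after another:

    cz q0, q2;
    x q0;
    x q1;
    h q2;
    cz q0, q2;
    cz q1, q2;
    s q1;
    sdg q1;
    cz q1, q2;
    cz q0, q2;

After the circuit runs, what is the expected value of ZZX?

In the final state, ZZX has expectation 1. Key observation: the block from step 5 through step 10 cancels to the identity and can be dropped.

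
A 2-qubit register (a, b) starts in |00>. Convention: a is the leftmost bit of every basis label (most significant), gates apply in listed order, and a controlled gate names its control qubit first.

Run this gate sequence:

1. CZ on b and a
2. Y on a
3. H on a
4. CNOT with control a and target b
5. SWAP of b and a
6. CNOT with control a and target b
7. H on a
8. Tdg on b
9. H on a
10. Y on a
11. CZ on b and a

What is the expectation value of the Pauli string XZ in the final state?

The expectation value of XZ is 1.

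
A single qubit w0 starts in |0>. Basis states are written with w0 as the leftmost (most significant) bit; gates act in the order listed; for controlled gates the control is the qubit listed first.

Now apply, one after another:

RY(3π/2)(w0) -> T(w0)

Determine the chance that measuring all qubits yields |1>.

Outcome |1> occurs with probability 1/2.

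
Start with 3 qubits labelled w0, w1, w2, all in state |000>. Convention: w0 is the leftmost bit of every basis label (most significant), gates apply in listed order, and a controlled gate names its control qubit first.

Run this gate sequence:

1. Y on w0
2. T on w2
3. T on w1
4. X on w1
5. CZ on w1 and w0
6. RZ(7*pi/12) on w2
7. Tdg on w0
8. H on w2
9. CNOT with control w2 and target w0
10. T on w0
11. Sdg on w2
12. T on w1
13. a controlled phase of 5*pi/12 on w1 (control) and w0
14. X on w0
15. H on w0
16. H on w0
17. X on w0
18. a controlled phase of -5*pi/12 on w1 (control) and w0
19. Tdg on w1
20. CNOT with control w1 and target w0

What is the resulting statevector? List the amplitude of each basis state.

The final amplitudes are -sqrt(2)*exp(5*I*pi/24)/2 on |010>, sqrt(2)*exp(11*I*pi/24)/2 on |111>, and 0 on every other basis state. Key observation: gates 12-19 undo each other exactly, leaving only the rest of the circuit to track.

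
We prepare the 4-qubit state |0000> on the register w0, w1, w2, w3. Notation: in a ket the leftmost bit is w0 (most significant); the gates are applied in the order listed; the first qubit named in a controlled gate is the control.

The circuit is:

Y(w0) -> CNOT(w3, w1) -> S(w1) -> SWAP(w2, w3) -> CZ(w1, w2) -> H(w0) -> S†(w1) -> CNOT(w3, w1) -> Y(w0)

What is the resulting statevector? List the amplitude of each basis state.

The resulting statevector has amplitude -sqrt(2)/2 on |0000>, -sqrt(2)/2 on |1000>, and 0 on every other basis state.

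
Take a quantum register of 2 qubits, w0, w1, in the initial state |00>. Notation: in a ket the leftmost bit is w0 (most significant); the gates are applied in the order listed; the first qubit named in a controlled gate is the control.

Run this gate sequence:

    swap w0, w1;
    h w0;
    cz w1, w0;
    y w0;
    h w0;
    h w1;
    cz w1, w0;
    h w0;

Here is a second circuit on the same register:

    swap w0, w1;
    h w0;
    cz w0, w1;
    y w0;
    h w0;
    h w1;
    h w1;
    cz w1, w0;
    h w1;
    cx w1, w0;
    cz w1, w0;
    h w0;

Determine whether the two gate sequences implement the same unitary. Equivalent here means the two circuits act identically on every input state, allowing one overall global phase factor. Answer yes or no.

No — the two circuits implement different unitaries, even allowing a global phase.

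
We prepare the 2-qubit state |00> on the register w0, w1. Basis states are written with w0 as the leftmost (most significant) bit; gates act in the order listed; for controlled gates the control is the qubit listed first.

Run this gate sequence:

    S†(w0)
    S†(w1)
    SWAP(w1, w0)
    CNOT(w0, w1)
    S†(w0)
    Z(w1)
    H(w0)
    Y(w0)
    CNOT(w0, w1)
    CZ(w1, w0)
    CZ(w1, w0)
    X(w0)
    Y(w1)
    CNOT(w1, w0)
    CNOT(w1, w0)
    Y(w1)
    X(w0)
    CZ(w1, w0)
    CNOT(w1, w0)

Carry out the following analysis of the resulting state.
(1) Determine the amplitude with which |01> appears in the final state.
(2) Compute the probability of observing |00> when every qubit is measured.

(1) The amplitude on |01> is -sqrt(2)*I/2. Key observation: gates 11-18 undo each other exactly, leaving only the rest of the circuit to track.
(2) Outcome |00> occurs with probability 1/2.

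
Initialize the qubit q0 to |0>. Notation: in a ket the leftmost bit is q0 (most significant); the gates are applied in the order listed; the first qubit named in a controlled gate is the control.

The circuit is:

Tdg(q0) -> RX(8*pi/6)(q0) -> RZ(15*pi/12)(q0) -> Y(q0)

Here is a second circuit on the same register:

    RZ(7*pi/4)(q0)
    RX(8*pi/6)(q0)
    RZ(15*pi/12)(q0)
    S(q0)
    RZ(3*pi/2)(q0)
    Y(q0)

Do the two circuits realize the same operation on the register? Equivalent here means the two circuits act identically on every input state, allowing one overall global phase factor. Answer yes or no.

Yes — the two circuits implement the same unitary up to a global phase.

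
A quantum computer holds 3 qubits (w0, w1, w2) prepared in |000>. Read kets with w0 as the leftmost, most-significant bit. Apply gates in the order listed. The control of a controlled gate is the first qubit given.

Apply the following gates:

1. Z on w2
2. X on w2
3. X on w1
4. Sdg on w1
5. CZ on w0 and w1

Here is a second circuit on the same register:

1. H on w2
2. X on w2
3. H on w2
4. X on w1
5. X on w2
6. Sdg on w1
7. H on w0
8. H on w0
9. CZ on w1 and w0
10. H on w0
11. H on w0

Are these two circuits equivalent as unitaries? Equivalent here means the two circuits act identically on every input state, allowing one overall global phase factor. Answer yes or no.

Yes, they are equivalent — the unitaries differ by at most a global phase.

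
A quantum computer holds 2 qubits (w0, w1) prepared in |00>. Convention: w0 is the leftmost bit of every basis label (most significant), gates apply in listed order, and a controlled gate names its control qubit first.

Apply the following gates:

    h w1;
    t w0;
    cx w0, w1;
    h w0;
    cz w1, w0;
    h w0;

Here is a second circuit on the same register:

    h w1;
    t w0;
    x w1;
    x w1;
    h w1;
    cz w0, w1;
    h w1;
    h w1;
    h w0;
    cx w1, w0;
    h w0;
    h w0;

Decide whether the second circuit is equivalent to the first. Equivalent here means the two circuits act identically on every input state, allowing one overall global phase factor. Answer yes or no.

No — the two circuits implement different unitaries, even allowing a global phase.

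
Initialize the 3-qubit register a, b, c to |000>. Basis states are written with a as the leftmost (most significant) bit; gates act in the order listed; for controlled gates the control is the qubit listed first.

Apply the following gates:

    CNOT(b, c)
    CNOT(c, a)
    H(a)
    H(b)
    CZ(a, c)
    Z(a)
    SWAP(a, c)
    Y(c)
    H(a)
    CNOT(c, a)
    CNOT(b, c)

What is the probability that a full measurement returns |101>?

Outcome |101> occurs with probability 1/8.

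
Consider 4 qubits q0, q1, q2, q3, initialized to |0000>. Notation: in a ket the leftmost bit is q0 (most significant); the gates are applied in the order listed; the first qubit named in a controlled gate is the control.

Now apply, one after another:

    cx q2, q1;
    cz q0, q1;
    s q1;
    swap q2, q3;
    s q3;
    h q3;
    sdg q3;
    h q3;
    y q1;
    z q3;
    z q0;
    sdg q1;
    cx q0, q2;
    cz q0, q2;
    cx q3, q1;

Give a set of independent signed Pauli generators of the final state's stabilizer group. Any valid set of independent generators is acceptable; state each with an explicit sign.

The stabilizer group can be generated by -IXIY, +ZIII, -IZIZ, +IIZI, among other valid generating sets.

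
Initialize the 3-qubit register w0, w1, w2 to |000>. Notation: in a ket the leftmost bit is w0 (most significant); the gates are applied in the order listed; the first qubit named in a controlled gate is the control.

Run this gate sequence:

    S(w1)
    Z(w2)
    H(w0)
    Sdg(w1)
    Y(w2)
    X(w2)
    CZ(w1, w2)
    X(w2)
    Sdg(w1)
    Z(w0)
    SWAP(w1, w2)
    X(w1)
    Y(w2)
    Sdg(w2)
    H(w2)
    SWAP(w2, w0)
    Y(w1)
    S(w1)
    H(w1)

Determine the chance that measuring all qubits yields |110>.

The probability of measuring |110> is 1/8.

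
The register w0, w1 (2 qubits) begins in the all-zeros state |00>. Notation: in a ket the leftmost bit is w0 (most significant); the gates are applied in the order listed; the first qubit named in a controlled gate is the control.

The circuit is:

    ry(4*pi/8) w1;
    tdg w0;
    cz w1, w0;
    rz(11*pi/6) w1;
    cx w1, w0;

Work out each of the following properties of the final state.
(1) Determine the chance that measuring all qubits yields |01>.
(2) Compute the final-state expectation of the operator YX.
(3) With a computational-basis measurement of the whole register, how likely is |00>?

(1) The probability of measuring |01> is 0.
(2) The expectation value of YX is -1/2.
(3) Outcome |00> occurs with probability 1/2.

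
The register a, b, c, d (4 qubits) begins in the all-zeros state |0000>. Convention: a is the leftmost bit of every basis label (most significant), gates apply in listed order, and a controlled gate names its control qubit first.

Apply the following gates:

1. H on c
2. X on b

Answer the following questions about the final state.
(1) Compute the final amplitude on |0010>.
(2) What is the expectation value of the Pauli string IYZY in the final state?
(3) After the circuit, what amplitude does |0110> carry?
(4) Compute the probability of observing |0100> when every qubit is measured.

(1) The final state's coefficient on |0010> equals 0.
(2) In the final state, IYZY has expectation 0.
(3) The amplitude on |0110> is sqrt(2)/2.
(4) The probability of measuring |0100> is 1/2.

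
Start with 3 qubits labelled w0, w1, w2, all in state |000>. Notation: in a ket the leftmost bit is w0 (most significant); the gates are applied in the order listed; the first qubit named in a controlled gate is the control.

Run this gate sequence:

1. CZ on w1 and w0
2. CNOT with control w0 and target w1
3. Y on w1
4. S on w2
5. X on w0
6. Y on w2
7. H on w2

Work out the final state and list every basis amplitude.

After the circuit, the state carries amplitude -sqrt(2)/2 on |110>, sqrt(2)/2 on |111>, and 0 on every other basis state.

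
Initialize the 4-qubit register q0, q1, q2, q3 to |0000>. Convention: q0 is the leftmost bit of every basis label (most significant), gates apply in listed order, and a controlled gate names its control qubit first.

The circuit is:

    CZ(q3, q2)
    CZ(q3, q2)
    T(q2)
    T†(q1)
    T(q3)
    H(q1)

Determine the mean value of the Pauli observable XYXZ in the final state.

The expectation value of XYXZ is 0. Key observation: gates 1-2 undo each other exactly, leaving only the rest of the circuit to track.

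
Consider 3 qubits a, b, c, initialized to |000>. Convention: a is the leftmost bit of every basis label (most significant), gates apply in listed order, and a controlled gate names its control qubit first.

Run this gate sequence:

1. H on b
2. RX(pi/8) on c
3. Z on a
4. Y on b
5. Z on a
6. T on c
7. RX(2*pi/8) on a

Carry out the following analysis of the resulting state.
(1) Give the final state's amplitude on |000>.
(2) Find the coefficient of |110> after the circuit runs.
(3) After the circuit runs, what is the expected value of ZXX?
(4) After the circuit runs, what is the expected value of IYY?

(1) The final state's coefficient on |000> equals -I*sqrt(2*sqrt(2) + 4)*cos(pi/16)/4.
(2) The amplitude on |110> is sqrt(4 - 2*sqrt(2))*cos(pi/16)/4.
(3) The expectation value of ZXX is -sqrt(2 - sqrt(2))/4.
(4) The expectation value of IYY is 0.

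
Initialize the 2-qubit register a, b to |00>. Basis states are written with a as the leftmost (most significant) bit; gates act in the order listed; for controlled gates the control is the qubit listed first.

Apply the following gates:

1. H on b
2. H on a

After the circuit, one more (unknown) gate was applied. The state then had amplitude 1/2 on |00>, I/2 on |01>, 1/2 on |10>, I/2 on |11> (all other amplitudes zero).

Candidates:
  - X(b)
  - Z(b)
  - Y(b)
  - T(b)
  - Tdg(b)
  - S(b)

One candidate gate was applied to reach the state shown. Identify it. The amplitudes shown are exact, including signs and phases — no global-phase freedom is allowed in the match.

It was S(b) that produced the state shown.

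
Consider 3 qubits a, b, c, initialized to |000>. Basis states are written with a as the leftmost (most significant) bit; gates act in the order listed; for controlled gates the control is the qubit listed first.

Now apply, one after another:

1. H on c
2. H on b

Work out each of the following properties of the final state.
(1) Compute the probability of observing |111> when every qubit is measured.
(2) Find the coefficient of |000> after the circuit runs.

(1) A full measurement returns |111> with probability 0.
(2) |000> carries amplitude 1/2 in the final state.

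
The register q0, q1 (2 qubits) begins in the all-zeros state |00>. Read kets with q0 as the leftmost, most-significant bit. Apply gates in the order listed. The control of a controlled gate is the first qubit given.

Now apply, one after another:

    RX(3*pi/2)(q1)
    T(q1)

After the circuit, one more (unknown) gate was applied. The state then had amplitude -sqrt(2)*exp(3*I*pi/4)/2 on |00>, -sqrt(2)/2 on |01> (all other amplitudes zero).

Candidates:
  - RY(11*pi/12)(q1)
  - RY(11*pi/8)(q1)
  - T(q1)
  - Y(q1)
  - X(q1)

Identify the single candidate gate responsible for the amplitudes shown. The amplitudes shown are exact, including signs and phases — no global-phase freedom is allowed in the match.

The applied gate was X(q1).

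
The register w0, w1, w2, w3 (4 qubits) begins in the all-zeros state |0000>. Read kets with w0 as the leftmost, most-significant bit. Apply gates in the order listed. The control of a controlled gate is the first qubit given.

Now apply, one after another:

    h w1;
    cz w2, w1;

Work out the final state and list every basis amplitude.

The final amplitudes are sqrt(2)/2 on |0000>, sqrt(2)/2 on |0100>, and 0 on every other basis state.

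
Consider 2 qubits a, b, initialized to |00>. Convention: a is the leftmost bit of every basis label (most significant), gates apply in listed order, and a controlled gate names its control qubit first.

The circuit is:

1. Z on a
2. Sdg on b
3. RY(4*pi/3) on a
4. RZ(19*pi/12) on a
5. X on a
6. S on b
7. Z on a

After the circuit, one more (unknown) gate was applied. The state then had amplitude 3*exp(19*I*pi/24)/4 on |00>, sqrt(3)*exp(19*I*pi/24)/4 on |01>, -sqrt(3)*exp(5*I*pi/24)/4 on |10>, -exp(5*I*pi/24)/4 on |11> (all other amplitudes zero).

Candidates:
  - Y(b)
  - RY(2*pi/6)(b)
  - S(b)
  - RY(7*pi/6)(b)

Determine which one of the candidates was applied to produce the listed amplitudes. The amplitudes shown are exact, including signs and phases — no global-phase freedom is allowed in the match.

The unique candidate consistent with the amplitudes is RY(2*pi/6)(b).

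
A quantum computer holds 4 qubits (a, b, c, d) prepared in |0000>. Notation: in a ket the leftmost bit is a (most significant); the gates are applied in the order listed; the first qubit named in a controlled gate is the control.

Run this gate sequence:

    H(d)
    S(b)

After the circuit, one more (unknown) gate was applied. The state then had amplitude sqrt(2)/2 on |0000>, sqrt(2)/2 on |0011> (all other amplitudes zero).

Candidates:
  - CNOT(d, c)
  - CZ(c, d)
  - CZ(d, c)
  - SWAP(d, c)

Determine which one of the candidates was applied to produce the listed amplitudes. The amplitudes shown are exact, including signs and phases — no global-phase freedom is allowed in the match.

It was CNOT(d, c) that produced the state shown.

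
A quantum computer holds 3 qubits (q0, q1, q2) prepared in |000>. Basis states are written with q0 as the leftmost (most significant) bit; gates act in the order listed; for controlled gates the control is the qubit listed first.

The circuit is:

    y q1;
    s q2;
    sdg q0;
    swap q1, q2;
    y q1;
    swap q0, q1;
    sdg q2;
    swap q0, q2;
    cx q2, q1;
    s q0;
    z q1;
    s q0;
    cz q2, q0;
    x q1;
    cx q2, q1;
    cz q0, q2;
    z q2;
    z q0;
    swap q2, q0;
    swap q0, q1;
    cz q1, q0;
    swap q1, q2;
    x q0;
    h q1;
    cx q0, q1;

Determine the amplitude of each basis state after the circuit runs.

The final amplitudes are -sqrt(2)*I/2 on |001>, sqrt(2)*I/2 on |011>, and 0 on every other basis state.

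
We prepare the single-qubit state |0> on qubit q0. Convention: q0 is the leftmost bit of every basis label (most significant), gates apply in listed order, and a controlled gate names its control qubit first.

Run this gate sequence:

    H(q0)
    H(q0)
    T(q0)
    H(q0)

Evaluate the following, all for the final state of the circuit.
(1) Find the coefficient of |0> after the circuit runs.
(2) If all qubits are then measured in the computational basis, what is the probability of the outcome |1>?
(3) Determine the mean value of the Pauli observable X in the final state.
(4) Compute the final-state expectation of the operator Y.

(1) The amplitude on |0> is sqrt(2)/2. Key observation: the block from step 1 through step 2 cancels to the identity and can be dropped.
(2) The probability of measuring |1> is 1/2.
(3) The expectation value of X is 1.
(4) In the final state, Y has expectation 0.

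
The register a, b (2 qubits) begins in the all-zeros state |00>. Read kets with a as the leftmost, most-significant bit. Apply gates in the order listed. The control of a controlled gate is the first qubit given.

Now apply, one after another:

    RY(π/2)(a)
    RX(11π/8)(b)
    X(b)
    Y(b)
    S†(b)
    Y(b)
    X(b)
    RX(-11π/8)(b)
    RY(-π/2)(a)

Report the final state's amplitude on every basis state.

The final amplitudes are -sqrt(2 - sqrt(2))/4 + 1/2 - I/2 - I*sqrt(2 - sqrt(2))/4 on |00>, (1 - I)*sqrt(sqrt(2) + 2)/4 on |01>, 0 on |10>, 0 on |11>.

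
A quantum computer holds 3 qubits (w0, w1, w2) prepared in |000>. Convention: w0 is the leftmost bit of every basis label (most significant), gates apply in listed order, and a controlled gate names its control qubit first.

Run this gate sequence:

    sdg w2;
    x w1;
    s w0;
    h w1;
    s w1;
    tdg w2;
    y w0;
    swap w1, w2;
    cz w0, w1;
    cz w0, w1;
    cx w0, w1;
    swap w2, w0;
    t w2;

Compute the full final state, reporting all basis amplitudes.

After the circuit, the state carries amplitude sqrt(2)*exp(3*I*pi/4)/2 on |011>, sqrt(2)*exp(I*pi/4)/2 on |111>, and 0 on every other basis state. Key observation: the block from step 9 through step 10 cancels to the identity and can be dropped.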